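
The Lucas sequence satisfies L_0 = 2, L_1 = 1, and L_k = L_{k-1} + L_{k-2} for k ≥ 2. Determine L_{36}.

Iterating the recurrence up to L_{29} = 1149851 and L_{28} = 710647:
L_{30} = L_{29} + L_{28} = 1149851 + 710647 = 1860498
L_{31} = L_{30} + L_{29} = 1860498 + 1149851 = 3010349
L_{32} = L_{31} + L_{30} = 3010349 + 1860498 = 4870847
L_{33} = L_{32} + L_{31} = 4870847 + 3010349 = 7881196
L_{34} = L_{33} + L_{32} = 7881196 + 4870847 = 12752043
L_{35} = L_{34} + L_{33} = 12752043 + 7881196 = 20633239
L_{36} = L_{35} + L_{34} = 20633239 + 12752043 = 33385282

33385282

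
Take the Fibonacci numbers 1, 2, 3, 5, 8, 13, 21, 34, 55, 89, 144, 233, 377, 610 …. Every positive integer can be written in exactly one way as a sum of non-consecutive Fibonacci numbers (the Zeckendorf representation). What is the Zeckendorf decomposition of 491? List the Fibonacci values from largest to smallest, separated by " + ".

Greedy algorithm:
largest Fibonacci ≤ 491 is 377; 491 − 377 = 114
largest Fibonacci ≤ 114 is 89; 114 − 89 = 25
largest Fibonacci ≤ 25 is 21; 25 − 21 = 4
largest Fibonacci ≤ 4 is 3; 4 − 3 = 1
largest Fibonacci ≤ 1 is 1; 1 − 1 = 0
So 491 = 377 + 89 + 21 + 3 + 1, with no two terms consecutive in the sequence.

377 + 89 + 21 + 3 + 1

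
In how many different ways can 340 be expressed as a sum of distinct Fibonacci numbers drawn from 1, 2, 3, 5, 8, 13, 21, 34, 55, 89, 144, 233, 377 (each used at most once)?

11

Each representation comes from the Zeckendorf form by replacing some F_k with F_{k−1} + F_{k−2} where possible.
340 = 233+89+13+5 = 233+89+13+3+2 = 233+55+34+13+5 = 233+89+8+5+3+2 = 233+55+34+13+3+2 = … (6 more), for 11 in all.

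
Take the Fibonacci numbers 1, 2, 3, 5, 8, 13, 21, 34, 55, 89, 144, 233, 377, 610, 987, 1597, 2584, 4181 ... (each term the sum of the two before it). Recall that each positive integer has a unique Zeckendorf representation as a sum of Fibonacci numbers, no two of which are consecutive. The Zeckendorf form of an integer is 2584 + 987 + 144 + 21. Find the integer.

3736

2584 + 987 + 144 + 21 = 3736.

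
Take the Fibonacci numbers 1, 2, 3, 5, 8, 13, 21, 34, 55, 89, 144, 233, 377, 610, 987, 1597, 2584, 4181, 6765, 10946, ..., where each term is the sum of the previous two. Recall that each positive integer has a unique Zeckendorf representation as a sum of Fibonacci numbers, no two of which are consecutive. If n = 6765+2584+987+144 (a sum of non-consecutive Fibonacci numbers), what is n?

6765+2584+987+144 = 10480.

10480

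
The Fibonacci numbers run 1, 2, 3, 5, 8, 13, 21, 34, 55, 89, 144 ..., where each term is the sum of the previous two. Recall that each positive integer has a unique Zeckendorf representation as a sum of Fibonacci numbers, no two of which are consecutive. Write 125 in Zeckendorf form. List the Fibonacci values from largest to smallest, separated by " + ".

largest Fibonacci ≤ 125 is 89; 125 − 89 = 36
largest Fibonacci ≤ 36 is 34; 36 − 34 = 2
largest Fibonacci ≤ 2 is 2; 2 − 2 = 0
So 125 = 89 + 34 + 2, with no two terms consecutive in the sequence.

89 + 34 + 2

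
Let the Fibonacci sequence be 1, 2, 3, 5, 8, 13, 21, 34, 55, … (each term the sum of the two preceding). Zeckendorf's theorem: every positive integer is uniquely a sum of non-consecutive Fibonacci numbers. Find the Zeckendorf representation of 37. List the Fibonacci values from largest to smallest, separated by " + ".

37: greatest Fibonacci not exceeding it is 34, leaving 3
3: greatest Fibonacci not exceeding it is 3, leaving 0
So 37 = 34 + 3, with no two terms consecutive in the sequence.

34 + 3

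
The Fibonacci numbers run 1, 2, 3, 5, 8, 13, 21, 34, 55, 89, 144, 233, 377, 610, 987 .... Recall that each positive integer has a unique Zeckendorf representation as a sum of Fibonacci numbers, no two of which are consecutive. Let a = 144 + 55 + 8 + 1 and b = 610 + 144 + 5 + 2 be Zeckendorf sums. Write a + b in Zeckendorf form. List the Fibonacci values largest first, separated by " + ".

610 + 233 + 89 + 34 + 3

The two numbers are 208 and 761, so their sum is 969.
610 ≤ 969 < 987, so take 610; remainder 359
233 ≤ 359 < 377, so take 233; remainder 126
89 ≤ 126 < 144, so take 89; remainder 37
34 ≤ 37 < 55, so take 34; remainder 3
3 ≤ 3 < 5, so take 3; remainder 0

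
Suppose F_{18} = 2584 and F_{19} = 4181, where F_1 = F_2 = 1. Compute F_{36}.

By the doubling identity F_{2k} = F_k(2F_{k+1} − F_k): F_{36} = 2584·(2·4181 − 2584) = 2584·5778 = 14930352.

14930352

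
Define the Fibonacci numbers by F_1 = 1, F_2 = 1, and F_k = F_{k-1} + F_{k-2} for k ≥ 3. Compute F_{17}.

1597

Iterating the recurrence up to F_{12} = 144 and F_{11} = 89:
F_{13} = F_{12} + F_{11} = 144 + 89 = 233
F_{14} = F_{13} + F_{12} = 233 + 144 = 377
F_{15} = F_{14} + F_{13} = 377 + 233 = 610
F_{16} = F_{15} + F_{14} = 610 + 377 = 987
F_{17} = F_{16} + F_{15} = 987 + 610 = 1597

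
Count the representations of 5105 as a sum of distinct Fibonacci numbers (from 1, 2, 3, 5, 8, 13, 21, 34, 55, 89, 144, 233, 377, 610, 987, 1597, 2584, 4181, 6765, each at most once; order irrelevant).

42

Starting from the Zeckendorf form and repeatedly splitting a term F_k into F_{k−1} + F_{k−2} (when neither is already used) reaches every representation.
5105 = 4181+610+233+55+21+5 = 4181+610+233+55+21+3+2 = 4181+610+233+55+13+8+5 = 4181+610+144+89+55+21+5 = 4181+610+233+55+13+8+3+2 = … (37 more), for 42 in all.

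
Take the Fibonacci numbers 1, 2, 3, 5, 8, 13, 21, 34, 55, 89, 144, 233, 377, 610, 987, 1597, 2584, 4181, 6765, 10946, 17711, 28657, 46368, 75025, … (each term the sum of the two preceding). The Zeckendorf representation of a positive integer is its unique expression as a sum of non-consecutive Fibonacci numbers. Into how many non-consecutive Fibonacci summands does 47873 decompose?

7

Greedily peel off the largest Fibonacci term at each step:
subtract 46368 from 47873: 1505 remains
subtract 987 from 1505: 518 remains
subtract 377 from 518: 141 remains
subtract 89 from 141: 52 remains
subtract 34 from 52: 18 remains
subtract 13 from 18: 5 remains
subtract 5 from 5: 0 remains
47873 = 46368 + 987 + 377 + 89 + 34 + 13 + 5, which has 7 terms.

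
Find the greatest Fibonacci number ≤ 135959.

121393

121393 ≤ 135959 < 196418, so the largest Fibonacci number not exceeding 135959 is 121393.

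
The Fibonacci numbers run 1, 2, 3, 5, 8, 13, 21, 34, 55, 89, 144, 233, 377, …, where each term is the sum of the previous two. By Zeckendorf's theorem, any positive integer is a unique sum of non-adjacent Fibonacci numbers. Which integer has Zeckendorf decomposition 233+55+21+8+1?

233+55+21+8+1 = 318.

318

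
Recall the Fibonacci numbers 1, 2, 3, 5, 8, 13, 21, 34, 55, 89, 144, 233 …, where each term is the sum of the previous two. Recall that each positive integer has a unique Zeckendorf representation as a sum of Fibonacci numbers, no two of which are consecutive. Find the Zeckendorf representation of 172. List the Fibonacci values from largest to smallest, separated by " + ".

144 + 21 + 5 + 2

Greedy algorithm:
take 144 (≤ 172); 172 − 144 = 28
take 21 (≤ 28); 28 − 21 = 7
take 5 (≤ 7); 7 − 5 = 2
take 2 (≤ 2); 2 − 2 = 0
So 172 = 144 + 21 + 5 + 2, with no two terms consecutive in the sequence.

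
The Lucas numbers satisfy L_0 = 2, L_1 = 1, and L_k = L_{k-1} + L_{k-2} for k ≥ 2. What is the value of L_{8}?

47

L_{2} = L_{1} + L_{0} = 1 + 2 = 3
L_{3} = L_{2} + L_{1} = 3 + 1 = 4
L_{4} = L_{3} + L_{2} = 4 + 3 = 7
L_{5} = L_{4} + L_{3} = 7 + 4 = 11
L_{6} = L_{5} + L_{4} = 11 + 7 = 18
L_{7} = L_{6} + L_{5} = 18 + 11 = 29
L_{8} = L_{7} + L_{6} = 29 + 18 = 47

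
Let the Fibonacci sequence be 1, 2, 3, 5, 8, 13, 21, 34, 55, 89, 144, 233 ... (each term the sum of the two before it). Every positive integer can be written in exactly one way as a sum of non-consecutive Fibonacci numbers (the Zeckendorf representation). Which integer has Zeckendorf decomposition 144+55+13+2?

144+55+13+2 = 214.

214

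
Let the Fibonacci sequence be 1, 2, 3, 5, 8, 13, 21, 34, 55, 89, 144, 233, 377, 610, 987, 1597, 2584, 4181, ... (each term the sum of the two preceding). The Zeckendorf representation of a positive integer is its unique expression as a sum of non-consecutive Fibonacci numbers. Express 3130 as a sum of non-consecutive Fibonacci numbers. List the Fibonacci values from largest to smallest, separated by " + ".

2584 + 377 + 144 + 21 + 3 + 1

3130: greatest Fibonacci not exceeding it is 2584, leaving 546
546: greatest Fibonacci not exceeding it is 377, leaving 169
169: greatest Fibonacci not exceeding it is 144, leaving 25
25: greatest Fibonacci not exceeding it is 21, leaving 4
4: greatest Fibonacci not exceeding it is 3, leaving 1
1: greatest Fibonacci not exceeding it is 1, leaving 0
So 3130 = 2584 + 377 + 144 + 21 + 3 + 1, with no two terms consecutive in the sequence.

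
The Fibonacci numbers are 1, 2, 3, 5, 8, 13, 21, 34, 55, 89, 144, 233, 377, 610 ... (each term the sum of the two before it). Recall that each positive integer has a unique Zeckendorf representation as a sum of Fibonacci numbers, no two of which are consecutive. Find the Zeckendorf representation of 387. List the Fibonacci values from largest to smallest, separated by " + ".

377 + 8 + 2

Greedily peel off the largest Fibonacci term at each step:
387 − 377 = 10
10 − 8 = 2
2 − 2 = 0
So 387 = 377 + 8 + 2, with no two terms consecutive in the sequence.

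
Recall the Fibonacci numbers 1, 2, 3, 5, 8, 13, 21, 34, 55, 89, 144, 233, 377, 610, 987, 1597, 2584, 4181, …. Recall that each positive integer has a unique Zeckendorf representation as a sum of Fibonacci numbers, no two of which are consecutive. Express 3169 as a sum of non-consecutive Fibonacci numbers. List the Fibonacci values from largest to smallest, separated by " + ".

2584 + 377 + 144 + 55 + 8 + 1

Greedy algorithm:
3169 − 2584 = 585
585 − 377 = 208
208 − 144 = 64
64 − 55 = 9
9 − 8 = 1
1 − 1 = 0
So 3169 = 2584 + 377 + 144 + 55 + 8 + 1, with no two terms consecutive in the sequence.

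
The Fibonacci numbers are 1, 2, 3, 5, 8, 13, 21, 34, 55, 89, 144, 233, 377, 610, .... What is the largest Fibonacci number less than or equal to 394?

377

377 ≤ 394 < 610, so the largest Fibonacci number not exceeding 394 is 377.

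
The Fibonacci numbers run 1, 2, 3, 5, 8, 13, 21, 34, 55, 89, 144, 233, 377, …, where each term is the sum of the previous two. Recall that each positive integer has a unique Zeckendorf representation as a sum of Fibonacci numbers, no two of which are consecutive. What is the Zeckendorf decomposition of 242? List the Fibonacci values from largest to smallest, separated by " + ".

233 + 8 + 1

Greedily peel off the largest Fibonacci term at each step:
233 ≤ 242 < 377, so take 233; remainder 9
8 ≤ 9 < 13, so take 8; remainder 1
1 ≤ 1 < 2, so take 1; remainder 0
So 242 = 233 + 8 + 1, with no two terms consecutive in the sequence.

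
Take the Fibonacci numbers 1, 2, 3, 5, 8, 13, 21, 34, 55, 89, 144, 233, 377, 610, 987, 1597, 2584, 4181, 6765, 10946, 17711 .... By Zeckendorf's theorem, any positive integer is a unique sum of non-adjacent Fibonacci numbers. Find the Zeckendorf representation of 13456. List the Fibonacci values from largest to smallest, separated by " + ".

take 10946 (≤ 13456); 13456 − 10946 = 2510
take 1597 (≤ 2510); 2510 − 1597 = 913
take 610 (≤ 913); 913 − 610 = 303
take 233 (≤ 303); 303 − 233 = 70
take 55 (≤ 70); 70 − 55 = 15
take 13 (≤ 15); 15 − 13 = 2
take 2 (≤ 2); 2 − 2 = 0
So 13456 = 10946 + 1597 + 610 + 233 + 55 + 13 + 2, with no two terms consecutive in the sequence.

10946 + 1597 + 610 + 233 + 55 + 13 + 2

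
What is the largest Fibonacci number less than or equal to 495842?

317811

317811 ≤ 495842 < 514229, so the largest Fibonacci number not exceeding 495842 is 317811.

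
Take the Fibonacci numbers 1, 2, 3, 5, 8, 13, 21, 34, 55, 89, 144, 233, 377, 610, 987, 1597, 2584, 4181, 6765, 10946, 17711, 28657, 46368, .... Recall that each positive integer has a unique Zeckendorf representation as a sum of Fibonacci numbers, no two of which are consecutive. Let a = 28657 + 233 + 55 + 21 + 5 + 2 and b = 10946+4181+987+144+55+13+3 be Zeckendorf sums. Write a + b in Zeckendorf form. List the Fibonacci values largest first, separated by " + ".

28657 + 10946 + 4181 + 987 + 377 + 144 + 8 + 2

The two numbers are 28973 and 16329, so their sum is 45302.
Greedily peel off the largest Fibonacci term at each step:
45302: greatest Fibonacci not exceeding it is 28657, leaving 16645
16645: greatest Fibonacci not exceeding it is 10946, leaving 5699
5699: greatest Fibonacci not exceeding it is 4181, leaving 1518
1518: greatest Fibonacci not exceeding it is 987, leaving 531
531: greatest Fibonacci not exceeding it is 377, leaving 154
154: greatest Fibonacci not exceeding it is 144, leaving 10
10: greatest Fibonacci not exceeding it is 8, leaving 2
2: greatest Fibonacci not exceeding it is 2, leaving 0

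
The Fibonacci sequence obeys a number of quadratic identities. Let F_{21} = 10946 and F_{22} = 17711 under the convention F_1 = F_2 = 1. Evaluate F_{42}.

By the doubling identity F_{2k} = F_k(2F_{k+1} − F_k): F_{42} = 10946·(2·17711 − 10946) = 10946·24476 = 267914296.

267914296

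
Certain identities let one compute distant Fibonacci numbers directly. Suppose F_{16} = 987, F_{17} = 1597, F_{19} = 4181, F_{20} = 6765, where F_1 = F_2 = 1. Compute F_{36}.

14930352

By the addition formula F_{m+n} = F_m F_{n+1} + F_{m−1} F_n with m=17, n=19: F_{36} = 1597·6765 + 987·4181 = 10803705 + 4126647 = 14930352.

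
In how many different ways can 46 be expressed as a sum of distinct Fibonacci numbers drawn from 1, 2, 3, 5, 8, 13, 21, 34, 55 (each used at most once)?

2

Each representation comes from the Zeckendorf form by replacing some F_k with F_{k−1} + F_{k−2} where possible.
46 = 34+8+3+1 = 21+13+8+3+1 — 2 representations.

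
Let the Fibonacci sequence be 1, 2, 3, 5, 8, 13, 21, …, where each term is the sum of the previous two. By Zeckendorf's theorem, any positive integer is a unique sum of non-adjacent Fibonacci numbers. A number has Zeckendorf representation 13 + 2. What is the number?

13 + 2 = 15.

15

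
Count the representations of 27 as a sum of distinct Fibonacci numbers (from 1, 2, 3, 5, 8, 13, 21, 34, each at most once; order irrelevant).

27 = 21+5+1 = 21+3+2+1 = 13+8+5+1 = … (1 more), for 4 in all.

4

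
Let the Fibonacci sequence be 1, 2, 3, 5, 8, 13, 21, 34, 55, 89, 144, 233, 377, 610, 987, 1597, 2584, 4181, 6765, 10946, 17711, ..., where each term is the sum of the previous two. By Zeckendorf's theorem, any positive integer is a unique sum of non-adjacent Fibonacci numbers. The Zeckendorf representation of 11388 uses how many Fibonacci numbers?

11388: greatest Fibonacci not exceeding it is 10946, leaving 442
442: greatest Fibonacci not exceeding it is 377, leaving 65
65: greatest Fibonacci not exceeding it is 55, leaving 10
10: greatest Fibonacci not exceeding it is 8, leaving 2
2: greatest Fibonacci not exceeding it is 2, leaving 0
11388 = 10946 + 377 + 55 + 8 + 2, which has 5 terms.

5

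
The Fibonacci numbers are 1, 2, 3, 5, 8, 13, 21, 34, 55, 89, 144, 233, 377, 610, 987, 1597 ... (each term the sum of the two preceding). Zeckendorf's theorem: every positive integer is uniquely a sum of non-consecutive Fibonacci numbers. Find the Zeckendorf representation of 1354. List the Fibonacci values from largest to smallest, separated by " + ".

987 + 233 + 89 + 34 + 8 + 3

Greedy algorithm:
1354: greatest Fibonacci not exceeding it is 987, leaving 367
367: greatest Fibonacci not exceeding it is 233, leaving 134
134: greatest Fibonacci not exceeding it is 89, leaving 45
45: greatest Fibonacci not exceeding it is 34, leaving 11
11: greatest Fibonacci not exceeding it is 8, leaving 3
3: greatest Fibonacci not exceeding it is 3, leaving 0
So 1354 = 987 + 233 + 89 + 34 + 8 + 3, with no two terms consecutive in the sequence.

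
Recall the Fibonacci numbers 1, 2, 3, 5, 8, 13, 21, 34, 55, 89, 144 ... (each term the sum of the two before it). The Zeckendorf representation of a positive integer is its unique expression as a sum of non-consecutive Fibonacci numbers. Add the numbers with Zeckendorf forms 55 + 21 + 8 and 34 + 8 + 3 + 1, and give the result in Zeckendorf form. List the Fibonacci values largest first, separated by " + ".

The two numbers are 84 and 46, so their sum is 130.
Repeatedly subtract the largest Fibonacci number that fits:
89 ≤ 130 < 144, so take 89; remainder 41
34 ≤ 41 < 55, so take 34; remainder 7
5 ≤ 7 < 8, so take 5; remainder 2
2 ≤ 2 < 3, so take 2; remainder 0

89 + 34 + 5 + 2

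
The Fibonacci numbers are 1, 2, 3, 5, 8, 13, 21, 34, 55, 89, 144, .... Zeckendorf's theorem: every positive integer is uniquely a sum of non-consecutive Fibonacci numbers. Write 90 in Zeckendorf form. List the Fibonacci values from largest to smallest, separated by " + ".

89 + 1

largest Fibonacci ≤ 90 is 89; 90 − 89 = 1
largest Fibonacci ≤ 1 is 1; 1 − 1 = 0
So 90 = 89 + 1, with no two terms consecutive in the sequence.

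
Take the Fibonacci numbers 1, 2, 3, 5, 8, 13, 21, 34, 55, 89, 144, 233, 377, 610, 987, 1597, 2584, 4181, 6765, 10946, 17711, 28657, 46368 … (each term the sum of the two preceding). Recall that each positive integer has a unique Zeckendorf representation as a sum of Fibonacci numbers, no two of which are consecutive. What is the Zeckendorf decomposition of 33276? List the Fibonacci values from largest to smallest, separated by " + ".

28657 ≤ 33276 < 46368, so take 28657; remainder 4619
4181 ≤ 4619 < 6765, so take 4181; remainder 438
377 ≤ 438 < 610, so take 377; remainder 61
55 ≤ 61 < 89, so take 55; remainder 6
5 ≤ 6 < 8, so take 5; remainder 1
1 ≤ 1 < 2, so take 1; remainder 0
So 33276 = 28657 + 4181 + 377 + 55 + 5 + 1, with no two terms consecutive in the sequence.

28657 + 4181 + 377 + 55 + 5 + 1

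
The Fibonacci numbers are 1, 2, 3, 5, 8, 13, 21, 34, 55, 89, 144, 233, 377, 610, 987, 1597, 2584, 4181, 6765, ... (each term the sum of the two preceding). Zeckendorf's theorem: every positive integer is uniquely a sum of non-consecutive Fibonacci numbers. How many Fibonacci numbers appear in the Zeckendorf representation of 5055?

6

Repeatedly subtract the largest Fibonacci number that fits:
largest Fibonacci ≤ 5055 is 4181; 5055 − 4181 = 874
largest Fibonacci ≤ 874 is 610; 874 − 610 = 264
largest Fibonacci ≤ 264 is 233; 264 − 233 = 31
largest Fibonacci ≤ 31 is 21; 31 − 21 = 10
largest Fibonacci ≤ 10 is 8; 10 − 8 = 2
largest Fibonacci ≤ 2 is 2; 2 − 2 = 0
5055 = 4181 + 610 + 233 + 21 + 8 + 2, which has 6 terms.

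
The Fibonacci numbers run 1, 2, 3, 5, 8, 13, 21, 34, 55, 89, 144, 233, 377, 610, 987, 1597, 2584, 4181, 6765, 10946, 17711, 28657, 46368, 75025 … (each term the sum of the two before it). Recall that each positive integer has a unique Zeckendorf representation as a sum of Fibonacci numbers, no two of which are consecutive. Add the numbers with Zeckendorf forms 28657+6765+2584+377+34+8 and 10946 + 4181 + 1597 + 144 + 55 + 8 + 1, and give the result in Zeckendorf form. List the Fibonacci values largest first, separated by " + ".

46368 + 6765 + 1597 + 610 + 13 + 3 + 1

The two numbers are 38425 and 16932, so their sum is 55357.
55357: greatest Fibonacci not exceeding it is 46368, leaving 8989
8989: greatest Fibonacci not exceeding it is 6765, leaving 2224
2224: greatest Fibonacci not exceeding it is 1597, leaving 627
627: greatest Fibonacci not exceeding it is 610, leaving 17
17: greatest Fibonacci not exceeding it is 13, leaving 4
4: greatest Fibonacci not exceeding it is 3, leaving 1
1: greatest Fibonacci not exceeding it is 1, leaving 0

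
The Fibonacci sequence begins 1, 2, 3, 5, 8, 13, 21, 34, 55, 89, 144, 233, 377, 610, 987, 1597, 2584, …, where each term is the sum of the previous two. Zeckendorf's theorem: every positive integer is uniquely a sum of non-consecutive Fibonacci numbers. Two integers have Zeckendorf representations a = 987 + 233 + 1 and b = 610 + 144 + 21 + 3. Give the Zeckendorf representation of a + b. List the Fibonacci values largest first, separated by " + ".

1597 + 377 + 21 + 3 + 1

The two numbers are 1221 and 778, so their sum is 1999.
1999 − 1597 = 402
402 − 377 = 25
25 − 21 = 4
4 − 3 = 1
1 − 1 = 0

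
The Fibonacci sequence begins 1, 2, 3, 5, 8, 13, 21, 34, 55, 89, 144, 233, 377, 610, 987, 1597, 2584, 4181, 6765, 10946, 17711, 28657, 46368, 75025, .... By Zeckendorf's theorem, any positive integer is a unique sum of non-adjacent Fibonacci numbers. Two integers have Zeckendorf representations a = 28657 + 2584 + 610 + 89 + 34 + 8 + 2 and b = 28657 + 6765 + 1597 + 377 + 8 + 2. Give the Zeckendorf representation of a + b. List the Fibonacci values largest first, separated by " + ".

The two numbers are 31984 and 37406, so their sum is 69390.
Greedily peel off the largest Fibonacci term at each step:
46368 ≤ 69390 < 75025, so take 46368; remainder 23022
17711 ≤ 23022 < 28657, so take 17711; remainder 5311
4181 ≤ 5311 < 6765, so take 4181; remainder 1130
987 ≤ 1130 < 1597, so take 987; remainder 143
89 ≤ 143 < 144, so take 89; remainder 54
34 ≤ 54 < 55, so take 34; remainder 20
13 ≤ 20 < 21, so take 13; remainder 7
5 ≤ 7 < 8, so take 5; remainder 2
2 ≤ 2 < 3, so take 2; remainder 0

46368 + 17711 + 4181 + 987 + 89 + 34 + 13 + 5 + 2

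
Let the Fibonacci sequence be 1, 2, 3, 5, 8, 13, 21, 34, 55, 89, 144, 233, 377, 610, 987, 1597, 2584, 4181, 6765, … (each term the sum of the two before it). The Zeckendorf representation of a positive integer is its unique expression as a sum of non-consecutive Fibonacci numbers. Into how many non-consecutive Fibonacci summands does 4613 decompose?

3

4613 − 4181 = 432
432 − 377 = 55
55 − 55 = 0
4613 = 4181 + 377 + 55, which has 3 terms.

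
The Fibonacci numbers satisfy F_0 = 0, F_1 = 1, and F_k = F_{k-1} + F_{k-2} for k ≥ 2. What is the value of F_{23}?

28657

Iterating the recurrence up to F_{15} = 610 and F_{14} = 377:
F_{16} = F_{15} + F_{14} = 610 + 377 = 987
F_{17} = F_{16} + F_{15} = 987 + 610 = 1597
F_{18} = F_{17} + F_{16} = 1597 + 987 = 2584
F_{19} = F_{18} + F_{17} = 2584 + 1597 = 4181
F_{20} = F_{19} + F_{18} = 4181 + 2584 = 6765
F_{21} = F_{20} + F_{19} = 6765 + 4181 = 10946
F_{22} = F_{21} + F_{20} = 10946 + 6765 = 17711
F_{23} = F_{22} + F_{21} = 17711 + 10946 = 28657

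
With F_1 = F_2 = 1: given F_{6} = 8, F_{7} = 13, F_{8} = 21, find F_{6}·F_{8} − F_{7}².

-1

8·21 − 13² = 168 − 169 = -1. (Cassini's identity: F_{k−1}F_{k+1} − F_k² = (−1)^k.)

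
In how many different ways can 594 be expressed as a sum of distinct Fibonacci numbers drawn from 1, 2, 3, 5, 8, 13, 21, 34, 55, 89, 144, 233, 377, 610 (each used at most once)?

12

Starting from the Zeckendorf form and repeatedly splitting a term F_k into F_{k−1} + F_{k−2} (when neither is already used) reaches every representation.
594 = 377+144+55+13+5 = 377+144+55+13+3+2 = 377+144+34+21+13+5 = 377+144+55+8+5+3+2 = … (8 more), for 12 in all.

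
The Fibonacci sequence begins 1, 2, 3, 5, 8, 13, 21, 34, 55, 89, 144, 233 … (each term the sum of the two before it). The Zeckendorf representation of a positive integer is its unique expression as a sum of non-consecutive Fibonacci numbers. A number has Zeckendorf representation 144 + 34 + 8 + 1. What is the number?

144 + 34 + 8 + 1 = 187.

187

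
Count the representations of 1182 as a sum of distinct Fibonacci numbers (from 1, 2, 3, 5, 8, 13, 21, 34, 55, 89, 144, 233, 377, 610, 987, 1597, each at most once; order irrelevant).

15

Starting from the Zeckendorf form and repeatedly splitting a term F_k into F_{k−1} + F_{k−2} (when neither is already used) reaches every representation.
1182 = 987+144+34+13+3+1 = 987+144+34+8+5+3+1 = 987+89+55+34+13+3+1 = 610+377+144+34+13+3+1 = … (11 more), for 15 in all.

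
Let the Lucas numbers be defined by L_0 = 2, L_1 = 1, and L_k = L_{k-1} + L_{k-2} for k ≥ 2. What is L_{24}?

103682

Iterating the recurrence up to L_{16} = 2207 and L_{15} = 1364:
L_{17} = L_{16} + L_{15} = 2207 + 1364 = 3571
L_{18} = L_{17} + L_{16} = 3571 + 2207 = 5778
L_{19} = L_{18} + L_{17} = 5778 + 3571 = 9349
L_{20} = L_{19} + L_{18} = 9349 + 5778 = 15127
L_{21} = L_{20} + L_{19} = 15127 + 9349 = 24476
L_{22} = L_{21} + L_{20} = 24476 + 15127 = 39603
L_{23} = L_{22} + L_{21} = 39603 + 24476 = 64079
L_{24} = L_{23} + L_{22} = 64079 + 39603 = 103682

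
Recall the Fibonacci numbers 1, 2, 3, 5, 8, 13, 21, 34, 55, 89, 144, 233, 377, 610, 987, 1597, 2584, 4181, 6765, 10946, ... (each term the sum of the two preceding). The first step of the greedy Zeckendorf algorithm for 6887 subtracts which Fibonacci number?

6765

6765 ≤ 6887 < 10946, so the largest Fibonacci number not exceeding 6887 is 6765.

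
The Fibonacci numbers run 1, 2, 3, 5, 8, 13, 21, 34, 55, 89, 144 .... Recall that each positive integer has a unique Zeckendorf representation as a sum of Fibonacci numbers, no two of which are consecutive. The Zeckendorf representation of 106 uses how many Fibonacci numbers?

Greedy algorithm:
89 ≤ 106 < 144, so take 89; remainder 17
13 ≤ 17 < 21, so take 13; remainder 4
3 ≤ 4 < 5, so take 3; remainder 1
1 ≤ 1 < 2, so take 1; remainder 0
106 = 89 + 13 + 3 + 1, which has 4 terms.

4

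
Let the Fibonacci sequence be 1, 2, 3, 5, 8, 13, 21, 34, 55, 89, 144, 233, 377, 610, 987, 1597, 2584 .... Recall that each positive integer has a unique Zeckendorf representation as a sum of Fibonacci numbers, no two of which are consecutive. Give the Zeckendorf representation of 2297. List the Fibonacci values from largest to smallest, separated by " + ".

Greedy algorithm:
subtract 1597 from 2297: 700 remains
subtract 610 from 700: 90 remains
subtract 89 from 90: 1 remains
subtract 1 from 1: 0 remains
So 2297 = 1597 + 610 + 89 + 1, with no two terms consecutive in the sequence.

1597 + 610 + 89 + 1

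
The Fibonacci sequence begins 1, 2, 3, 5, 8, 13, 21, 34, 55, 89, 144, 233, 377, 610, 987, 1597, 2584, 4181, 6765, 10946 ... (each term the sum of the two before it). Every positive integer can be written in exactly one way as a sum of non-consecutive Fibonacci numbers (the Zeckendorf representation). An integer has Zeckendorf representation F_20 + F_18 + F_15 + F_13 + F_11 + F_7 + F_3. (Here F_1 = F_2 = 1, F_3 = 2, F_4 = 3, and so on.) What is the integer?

10296

F_20 + F_18 + F_15 + F_13 + F_11 + F_7 + F_3 = 6765 + 2584 + 610 + 233 + 89 + 13 + 2 = 10296.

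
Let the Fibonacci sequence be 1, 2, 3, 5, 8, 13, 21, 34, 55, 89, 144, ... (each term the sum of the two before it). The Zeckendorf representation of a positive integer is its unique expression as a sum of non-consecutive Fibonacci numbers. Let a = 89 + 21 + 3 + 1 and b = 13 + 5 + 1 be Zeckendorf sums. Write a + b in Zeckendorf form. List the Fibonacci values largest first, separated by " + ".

The two numbers are 114 and 19, so their sum is 133.
Greedy algorithm:
133: greatest Fibonacci not exceeding it is 89, leaving 44
44: greatest Fibonacci not exceeding it is 34, leaving 10
10: greatest Fibonacci not exceeding it is 8, leaving 2
2: greatest Fibonacci not exceeding it is 2, leaving 0

89 + 34 + 8 + 2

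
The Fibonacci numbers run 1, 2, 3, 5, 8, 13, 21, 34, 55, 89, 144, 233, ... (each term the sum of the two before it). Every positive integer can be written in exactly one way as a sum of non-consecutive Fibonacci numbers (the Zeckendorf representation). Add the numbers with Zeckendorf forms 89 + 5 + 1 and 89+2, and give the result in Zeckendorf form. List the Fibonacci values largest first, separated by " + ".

144 + 34 + 8

The two numbers are 95 and 91, so their sum is 186.
Greedily peel off the largest Fibonacci term at each step:
take 144 (≤ 186); 186 − 144 = 42
take 34 (≤ 42); 42 − 34 = 8
take 8 (≤ 8); 8 − 8 = 0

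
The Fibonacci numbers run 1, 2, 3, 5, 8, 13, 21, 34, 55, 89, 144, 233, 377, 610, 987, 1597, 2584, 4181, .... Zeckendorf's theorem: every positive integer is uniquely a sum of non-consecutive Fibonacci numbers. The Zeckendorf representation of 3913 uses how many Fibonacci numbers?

subtract 2584 from 3913: 1329 remains
subtract 987 from 1329: 342 remains
subtract 233 from 342: 109 remains
subtract 89 from 109: 20 remains
subtract 13 from 20: 7 remains
subtract 5 from 7: 2 remains
subtract 2 from 2: 0 remains
3913 = 2584 + 987 + 233 + 89 + 13 + 5 + 2, which has 7 terms.

7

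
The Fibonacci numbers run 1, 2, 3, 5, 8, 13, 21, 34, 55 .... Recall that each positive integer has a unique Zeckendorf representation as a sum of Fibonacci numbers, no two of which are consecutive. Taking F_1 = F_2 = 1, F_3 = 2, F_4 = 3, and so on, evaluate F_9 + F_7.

F_9 + F_7 = 34 + 13 = 47.

47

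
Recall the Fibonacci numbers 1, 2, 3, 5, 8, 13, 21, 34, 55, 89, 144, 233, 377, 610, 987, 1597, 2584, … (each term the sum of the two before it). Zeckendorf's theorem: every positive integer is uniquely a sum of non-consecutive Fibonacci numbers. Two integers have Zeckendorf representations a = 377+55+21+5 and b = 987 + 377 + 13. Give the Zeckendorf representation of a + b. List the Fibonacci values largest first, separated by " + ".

1597 + 233 + 5

The two numbers are 458 and 1377, so their sum is 1835.
Greedily peel off the largest Fibonacci term at each step:
1835 − 1597 = 238
238 − 233 = 5
5 − 5 = 0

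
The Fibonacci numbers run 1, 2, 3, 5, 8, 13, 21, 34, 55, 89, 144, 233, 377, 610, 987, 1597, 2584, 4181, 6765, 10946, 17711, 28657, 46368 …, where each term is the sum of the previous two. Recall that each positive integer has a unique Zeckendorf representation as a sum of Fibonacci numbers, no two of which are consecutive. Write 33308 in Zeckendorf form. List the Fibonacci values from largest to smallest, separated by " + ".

28657 + 4181 + 377 + 89 + 3 + 1

largest Fibonacci ≤ 33308 is 28657; 33308 − 28657 = 4651
largest Fibonacci ≤ 4651 is 4181; 4651 − 4181 = 470
largest Fibonacci ≤ 470 is 377; 470 − 377 = 93
largest Fibonacci ≤ 93 is 89; 93 − 89 = 4
largest Fibonacci ≤ 4 is 3; 4 − 3 = 1
largest Fibonacci ≤ 1 is 1; 1 − 1 = 0
So 33308 = 28657 + 4181 + 377 + 89 + 3 + 1, with no two terms consecutive in the sequence.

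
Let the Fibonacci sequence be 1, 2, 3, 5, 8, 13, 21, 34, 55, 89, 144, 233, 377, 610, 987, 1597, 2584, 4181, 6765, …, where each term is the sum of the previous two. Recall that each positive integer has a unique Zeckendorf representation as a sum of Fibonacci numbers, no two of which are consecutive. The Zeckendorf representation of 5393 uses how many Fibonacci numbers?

5393 − 4181 = 1212
1212 − 987 = 225
225 − 144 = 81
81 − 55 = 26
26 − 21 = 5
5 − 5 = 0
5393 = 4181 + 987 + 144 + 55 + 21 + 5, which has 6 terms.

6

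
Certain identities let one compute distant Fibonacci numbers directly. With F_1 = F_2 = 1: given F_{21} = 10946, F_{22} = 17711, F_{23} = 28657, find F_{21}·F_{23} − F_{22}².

10946·28657 − 17711² = 313679522 − 313679521 = 1. (Cassini's identity: F_{k−1}F_{k+1} − F_k² = (−1)^k.)

1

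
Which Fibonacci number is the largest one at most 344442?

317811

317811 ≤ 344442 < 514229, so the largest Fibonacci number not exceeding 344442 is 317811.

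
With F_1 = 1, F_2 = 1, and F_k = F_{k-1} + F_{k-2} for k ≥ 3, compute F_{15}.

610

Iterating the recurrence up to F_{7} = 13 and F_{6} = 8:
F_{8} = F_{7} + F_{6} = 13 + 8 = 21
F_{9} = F_{8} + F_{7} = 21 + 13 = 34
F_{10} = F_{9} + F_{8} = 34 + 21 = 55
F_{11} = F_{10} + F_{9} = 55 + 34 = 89
F_{12} = F_{11} + F_{10} = 89 + 55 = 144
F_{13} = F_{12} + F_{11} = 144 + 89 = 233
F_{14} = F_{13} + F_{12} = 233 + 144 = 377
F_{15} = F_{14} + F_{13} = 377 + 233 = 610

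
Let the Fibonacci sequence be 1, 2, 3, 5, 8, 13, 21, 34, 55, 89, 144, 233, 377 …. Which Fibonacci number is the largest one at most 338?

233

233 ≤ 338 < 377, so the largest Fibonacci number not exceeding 338 is 233.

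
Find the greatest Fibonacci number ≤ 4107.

2584 ≤ 4107 < 4181, so the largest Fibonacci number not exceeding 4107 is 2584.

2584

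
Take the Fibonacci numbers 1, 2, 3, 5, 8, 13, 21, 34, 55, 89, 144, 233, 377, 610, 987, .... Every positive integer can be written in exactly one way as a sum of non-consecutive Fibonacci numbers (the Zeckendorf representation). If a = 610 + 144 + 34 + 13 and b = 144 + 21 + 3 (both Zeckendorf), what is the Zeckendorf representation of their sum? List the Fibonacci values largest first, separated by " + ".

610 + 233 + 89 + 34 + 3

The two numbers are 801 and 168, so their sum is 969.
Greedily peel off the largest Fibonacci term at each step:
610 ≤ 969 < 987, so take 610; remainder 359
233 ≤ 359 < 377, so take 233; remainder 126
89 ≤ 126 < 144, so take 89; remainder 37
34 ≤ 37 < 55, so take 34; remainder 3
3 ≤ 3 < 5, so take 3; remainder 0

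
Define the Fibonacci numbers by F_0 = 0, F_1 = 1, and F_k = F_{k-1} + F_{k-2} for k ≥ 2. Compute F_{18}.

Iterating the recurrence up to F_{10} = 55 and F_{9} = 34:
F_{11} = F_{10} + F_{9} = 55 + 34 = 89
F_{12} = F_{11} + F_{10} = 89 + 55 = 144
F_{13} = F_{12} + F_{11} = 144 + 89 = 233
F_{14} = F_{13} + F_{12} = 233 + 144 = 377
F_{15} = F_{14} + F_{13} = 377 + 233 = 610
F_{16} = F_{15} + F_{14} = 610 + 377 = 987
F_{17} = F_{16} + F_{15} = 987 + 610 = 1597
F_{18} = F_{17} + F_{16} = 1597 + 987 = 2584

2584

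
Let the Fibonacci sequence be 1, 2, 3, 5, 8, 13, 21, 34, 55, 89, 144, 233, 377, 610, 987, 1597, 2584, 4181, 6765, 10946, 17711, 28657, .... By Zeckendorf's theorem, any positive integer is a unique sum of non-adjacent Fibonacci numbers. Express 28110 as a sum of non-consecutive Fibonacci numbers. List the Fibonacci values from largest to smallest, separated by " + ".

subtract 17711 from 28110: 10399 remains
subtract 6765 from 10399: 3634 remains
subtract 2584 from 3634: 1050 remains
subtract 987 from 1050: 63 remains
subtract 55 from 63: 8 remains
subtract 8 from 8: 0 remains
So 28110 = 17711 + 6765 + 2584 + 987 + 55 + 8, with no two terms consecutive in the sequence.

17711 + 6765 + 2584 + 987 + 55 + 8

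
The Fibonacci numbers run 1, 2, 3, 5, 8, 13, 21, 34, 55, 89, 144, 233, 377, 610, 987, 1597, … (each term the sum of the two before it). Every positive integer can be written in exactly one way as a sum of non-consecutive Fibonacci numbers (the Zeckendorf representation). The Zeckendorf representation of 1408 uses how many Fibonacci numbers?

Repeatedly subtract the largest Fibonacci number that fits:
987 ≤ 1408 < 1597, so take 987; remainder 421
377 ≤ 421 < 610, so take 377; remainder 44
34 ≤ 44 < 55, so take 34; remainder 10
8 ≤ 10 < 13, so take 8; remainder 2
2 ≤ 2 < 3, so take 2; remainder 0
1408 = 987 + 377 + 34 + 8 + 2, which has 5 terms.

5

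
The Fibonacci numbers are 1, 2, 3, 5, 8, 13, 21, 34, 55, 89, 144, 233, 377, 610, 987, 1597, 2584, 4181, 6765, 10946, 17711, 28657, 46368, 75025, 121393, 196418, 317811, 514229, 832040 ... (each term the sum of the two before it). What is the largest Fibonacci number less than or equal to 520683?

514229 ≤ 520683 < 832040, so the largest Fibonacci number not exceeding 520683 is 514229.

514229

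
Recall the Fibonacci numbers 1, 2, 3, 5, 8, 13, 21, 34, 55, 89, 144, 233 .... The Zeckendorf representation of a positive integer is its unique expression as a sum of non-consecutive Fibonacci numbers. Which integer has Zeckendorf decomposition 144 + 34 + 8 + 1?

144 + 34 + 8 + 1 = 187.

187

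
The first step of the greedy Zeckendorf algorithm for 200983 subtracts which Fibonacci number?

196418 ≤ 200983 < 317811, so the largest Fibonacci number not exceeding 200983 is 196418.

196418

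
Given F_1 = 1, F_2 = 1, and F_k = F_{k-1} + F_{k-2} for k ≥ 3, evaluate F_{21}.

10946

Iterating the recurrence up to F_{15} = 610 and F_{14} = 377:
F_{16} = F_{15} + F_{14} = 610 + 377 = 987
F_{17} = F_{16} + F_{15} = 987 + 610 = 1597
F_{18} = F_{17} + F_{16} = 1597 + 987 = 2584
F_{19} = F_{18} + F_{17} = 2584 + 1597 = 4181
F_{20} = F_{19} + F_{18} = 4181 + 2584 = 6765
F_{21} = F_{20} + F_{19} = 6765 + 4181 = 10946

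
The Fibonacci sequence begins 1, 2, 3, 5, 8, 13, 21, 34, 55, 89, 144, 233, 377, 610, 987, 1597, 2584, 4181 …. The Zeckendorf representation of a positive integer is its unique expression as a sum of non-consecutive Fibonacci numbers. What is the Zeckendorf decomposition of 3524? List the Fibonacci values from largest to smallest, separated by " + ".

2584 + 610 + 233 + 89 + 8

Greedily peel off the largest Fibonacci term at each step:
take 2584 (≤ 3524); 3524 − 2584 = 940
take 610 (≤ 940); 940 − 610 = 330
take 233 (≤ 330); 330 − 233 = 97
take 89 (≤ 97); 97 − 89 = 8
take 8 (≤ 8); 8 − 8 = 0
So 3524 = 2584 + 610 + 233 + 89 + 8, with no two terms consecutive in the sequence.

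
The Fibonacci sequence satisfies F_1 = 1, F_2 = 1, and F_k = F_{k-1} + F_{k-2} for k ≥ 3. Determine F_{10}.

Iterating the recurrence up to F_{4} = 3 and F_{3} = 2:
F_{5} = F_{4} + F_{3} = 3 + 2 = 5
F_{6} = F_{5} + F_{4} = 5 + 3 = 8
F_{7} = F_{6} + F_{5} = 8 + 5 = 13
F_{8} = F_{7} + F_{6} = 13 + 8 = 21
F_{9} = F_{8} + F_{7} = 21 + 13 = 34
F_{10} = F_{9} + F_{8} = 34 + 21 = 55

55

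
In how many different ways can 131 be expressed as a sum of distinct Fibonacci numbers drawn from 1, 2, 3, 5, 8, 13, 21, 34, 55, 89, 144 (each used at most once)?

131 = 89+34+8 = 89+34+5+3 = 89+21+13+8 = 89+34+5+2+1 = 89+21+13+5+3 = … (4 more), for 9 in all.

9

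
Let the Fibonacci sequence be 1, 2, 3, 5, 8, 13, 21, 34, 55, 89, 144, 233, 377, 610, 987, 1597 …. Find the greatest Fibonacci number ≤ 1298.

987 ≤ 1298 < 1597, so the largest Fibonacci number not exceeding 1298 is 987.

987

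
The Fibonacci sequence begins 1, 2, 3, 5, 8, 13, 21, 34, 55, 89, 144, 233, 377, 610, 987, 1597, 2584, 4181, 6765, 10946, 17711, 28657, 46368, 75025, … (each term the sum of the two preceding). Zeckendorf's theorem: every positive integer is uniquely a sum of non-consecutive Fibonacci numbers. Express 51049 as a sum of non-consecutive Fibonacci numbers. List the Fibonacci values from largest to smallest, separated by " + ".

46368 + 4181 + 377 + 89 + 34

subtract 46368 from 51049: 4681 remains
subtract 4181 from 4681: 500 remains
subtract 377 from 500: 123 remains
subtract 89 from 123: 34 remains
subtract 34 from 34: 0 remains
So 51049 = 46368 + 4181 + 377 + 89 + 34, with no two terms consecutive in the sequence.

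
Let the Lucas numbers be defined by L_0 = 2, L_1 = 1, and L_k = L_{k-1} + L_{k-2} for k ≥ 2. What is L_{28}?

710647

Iterating the recurrence up to L_{21} = 24476 and L_{20} = 15127:
L_{22} = L_{21} + L_{20} = 24476 + 15127 = 39603
L_{23} = L_{22} + L_{21} = 39603 + 24476 = 64079
L_{24} = L_{23} + L_{22} = 64079 + 39603 = 103682
L_{25} = L_{24} + L_{23} = 103682 + 64079 = 167761
L_{26} = L_{25} + L_{24} = 167761 + 103682 = 271443
L_{27} = L_{26} + L_{25} = 271443 + 167761 = 439204
L_{28} = L_{27} + L_{26} = 439204 + 271443 = 710647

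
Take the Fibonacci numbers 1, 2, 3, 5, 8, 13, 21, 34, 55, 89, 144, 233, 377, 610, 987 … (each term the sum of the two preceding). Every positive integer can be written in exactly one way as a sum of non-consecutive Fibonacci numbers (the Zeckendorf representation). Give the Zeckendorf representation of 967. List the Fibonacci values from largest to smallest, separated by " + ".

967 − 610 = 357
357 − 233 = 124
124 − 89 = 35
35 − 34 = 1
1 − 1 = 0
So 967 = 610 + 233 + 89 + 34 + 1, with no two terms consecutive in the sequence.

610 + 233 + 89 + 34 + 1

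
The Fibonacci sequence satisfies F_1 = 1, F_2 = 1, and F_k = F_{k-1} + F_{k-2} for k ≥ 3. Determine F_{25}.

75025

Iterating the recurrence up to F_{20} = 6765 and F_{19} = 4181:
F_{21} = F_{20} + F_{19} = 6765 + 4181 = 10946
F_{22} = F_{21} + F_{20} = 10946 + 6765 = 17711
F_{23} = F_{22} + F_{21} = 17711 + 10946 = 28657
F_{24} = F_{23} + F_{22} = 28657 + 17711 = 46368
F_{25} = F_{24} + F_{23} = 46368 + 28657 = 75025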